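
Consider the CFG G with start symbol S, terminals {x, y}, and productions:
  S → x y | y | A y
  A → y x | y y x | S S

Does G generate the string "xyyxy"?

no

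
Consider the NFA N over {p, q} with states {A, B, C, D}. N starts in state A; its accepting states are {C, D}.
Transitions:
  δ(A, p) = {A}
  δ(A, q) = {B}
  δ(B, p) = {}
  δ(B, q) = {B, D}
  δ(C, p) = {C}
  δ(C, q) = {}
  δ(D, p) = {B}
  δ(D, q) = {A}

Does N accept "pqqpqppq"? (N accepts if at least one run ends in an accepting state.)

rejected

Start: {A}
read p: {A}
read q: {B}
read q: {B, D}
read p: {B}
read q: {B, D}
read p: {B}
read p: {}
The reachable set is empty and stays empty for the remaining 1 symbol.
Reachable ∩ accepting = {} — empty.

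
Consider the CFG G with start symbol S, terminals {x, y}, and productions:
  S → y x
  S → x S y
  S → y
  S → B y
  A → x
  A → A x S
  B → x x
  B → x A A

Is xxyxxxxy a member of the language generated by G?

no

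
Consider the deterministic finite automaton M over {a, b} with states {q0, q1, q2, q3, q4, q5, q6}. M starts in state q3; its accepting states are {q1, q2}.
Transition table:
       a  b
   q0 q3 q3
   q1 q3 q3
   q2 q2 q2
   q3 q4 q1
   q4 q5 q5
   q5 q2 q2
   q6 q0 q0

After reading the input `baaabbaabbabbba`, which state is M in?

q3 --b--> q1
q1 --a--> q3
q3 --a--> q4
q4 --a--> q5
q5 --b--> q2
q2 --b--> q2
q2 --a--> q2
q2 --a--> q2
q2 --b--> q2
q2 --b--> q2
q2 --a--> q2
q2 --b--> q2
q2 --b--> q2
q2 --b--> q2
q2 --a--> q2

q2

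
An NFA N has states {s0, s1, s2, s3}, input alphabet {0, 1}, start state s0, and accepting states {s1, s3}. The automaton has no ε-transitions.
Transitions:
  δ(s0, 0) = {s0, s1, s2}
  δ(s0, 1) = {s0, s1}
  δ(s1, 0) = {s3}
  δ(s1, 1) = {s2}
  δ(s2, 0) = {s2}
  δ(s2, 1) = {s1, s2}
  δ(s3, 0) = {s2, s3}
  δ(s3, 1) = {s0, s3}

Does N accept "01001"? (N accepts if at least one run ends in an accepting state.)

accepted

Start: {s0}
read 0: {s0, s1, s2}
read 1: {s0, s1, s2}
read 0: {s0, s1, s2, s3}
read 0: {s0, s1, s2, s3}
read 1: {s0, s1, s2, s3}
Reachable ∩ accepting = {s1, s3} — nonempty.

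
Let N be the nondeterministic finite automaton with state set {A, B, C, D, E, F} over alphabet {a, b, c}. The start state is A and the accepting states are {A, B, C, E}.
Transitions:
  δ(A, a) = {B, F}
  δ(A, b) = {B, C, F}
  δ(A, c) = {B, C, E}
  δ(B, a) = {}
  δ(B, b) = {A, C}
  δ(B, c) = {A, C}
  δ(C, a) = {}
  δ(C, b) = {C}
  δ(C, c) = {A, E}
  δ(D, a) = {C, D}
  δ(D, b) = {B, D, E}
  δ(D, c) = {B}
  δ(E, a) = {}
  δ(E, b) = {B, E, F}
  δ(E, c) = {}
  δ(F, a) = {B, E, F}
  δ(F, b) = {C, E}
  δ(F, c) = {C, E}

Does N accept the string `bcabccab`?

Start: {A}
read b: {B, C, F}
read c: {A, C, E}
read a: {B, F}
read b: {A, C, E}
read c: {A, B, C, E}
read c: {A, B, C, E}
read a: {B, F}
read b: {A, C, E}
Reachable ∩ accepting = {A, C, E} — nonempty.

accepted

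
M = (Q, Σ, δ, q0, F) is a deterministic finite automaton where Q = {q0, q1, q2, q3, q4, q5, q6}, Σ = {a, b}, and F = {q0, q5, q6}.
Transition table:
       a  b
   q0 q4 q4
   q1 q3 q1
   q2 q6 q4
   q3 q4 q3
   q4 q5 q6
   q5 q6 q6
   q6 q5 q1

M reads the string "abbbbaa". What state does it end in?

q0 --a--> q4
q4 --b--> q6
q6 --b--> q1
q1 --b--> q1
q1 --b--> q1
q1 --a--> q3
q3 --a--> q4

q4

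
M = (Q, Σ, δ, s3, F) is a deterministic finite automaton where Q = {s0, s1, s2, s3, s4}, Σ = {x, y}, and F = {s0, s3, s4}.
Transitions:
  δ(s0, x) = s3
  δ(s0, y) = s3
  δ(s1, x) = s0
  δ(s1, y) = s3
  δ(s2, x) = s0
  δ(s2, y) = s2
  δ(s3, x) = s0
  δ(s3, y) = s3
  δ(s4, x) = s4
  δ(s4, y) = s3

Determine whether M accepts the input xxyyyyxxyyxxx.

s3 --x--> s0
s0 --x--> s3
s3 --y--> s3
s3 --y--> s3
s3 --y--> s3
s3 --y--> s3
s3 --x--> s0
s0 --x--> s3
s3 --y--> s3
s3 --y--> s3
s3 --x--> s0
s0 --x--> s3
s3 --x--> s0
End in state s0, which is an accepting state.

accepted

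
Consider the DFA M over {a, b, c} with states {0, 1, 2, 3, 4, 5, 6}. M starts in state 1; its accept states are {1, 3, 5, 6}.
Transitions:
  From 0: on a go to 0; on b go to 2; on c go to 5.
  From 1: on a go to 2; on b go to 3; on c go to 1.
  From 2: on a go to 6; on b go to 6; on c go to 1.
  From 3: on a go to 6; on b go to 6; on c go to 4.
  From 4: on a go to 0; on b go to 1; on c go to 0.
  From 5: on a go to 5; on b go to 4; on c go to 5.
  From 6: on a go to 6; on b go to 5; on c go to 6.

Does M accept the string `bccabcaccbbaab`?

accepted

1 --b--> 3
3 --c--> 4
4 --c--> 0
0 --a--> 0
0 --b--> 2
2 --c--> 1
1 --a--> 2
2 --c--> 1
1 --c--> 1
1 --b--> 3
3 --b--> 6
6 --a--> 6
6 --a--> 6
6 --b--> 5
End in state 5, which is an accepting state.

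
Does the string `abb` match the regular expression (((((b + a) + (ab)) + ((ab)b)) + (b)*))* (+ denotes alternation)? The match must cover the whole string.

yes

Split into 3 pieces a · b · b; each matches ((((b+a)+(ab))+((ab)b))+(b)*).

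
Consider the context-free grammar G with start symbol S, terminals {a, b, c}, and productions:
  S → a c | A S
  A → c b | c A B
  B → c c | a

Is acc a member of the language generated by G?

no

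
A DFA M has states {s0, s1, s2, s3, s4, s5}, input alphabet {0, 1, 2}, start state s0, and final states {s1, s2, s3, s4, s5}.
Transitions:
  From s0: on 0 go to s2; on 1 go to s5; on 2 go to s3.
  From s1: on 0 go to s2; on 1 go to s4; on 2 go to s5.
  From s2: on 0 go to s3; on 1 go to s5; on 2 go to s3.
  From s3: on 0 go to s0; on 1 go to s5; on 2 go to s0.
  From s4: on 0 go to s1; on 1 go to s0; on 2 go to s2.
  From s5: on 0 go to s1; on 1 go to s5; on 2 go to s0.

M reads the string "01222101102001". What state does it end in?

s0 --0--> s2
s2 --1--> s5
s5 --2--> s0
s0 --2--> s3
s3 --2--> s0
s0 --1--> s5
s5 --0--> s1
s1 --1--> s4
s4 --1--> s0
s0 --0--> s2
s2 --2--> s3
s3 --0--> s0
s0 --0--> s2
s2 --1--> s5

s5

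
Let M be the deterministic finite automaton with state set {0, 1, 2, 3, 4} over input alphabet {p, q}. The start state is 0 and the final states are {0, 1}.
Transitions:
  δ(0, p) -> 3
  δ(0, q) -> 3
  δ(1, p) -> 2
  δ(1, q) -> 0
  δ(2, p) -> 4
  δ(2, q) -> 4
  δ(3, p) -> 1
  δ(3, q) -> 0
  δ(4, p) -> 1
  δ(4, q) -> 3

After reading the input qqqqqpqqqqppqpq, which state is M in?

0 --q--> 3
3 --q--> 0
0 --q--> 3
3 --q--> 0
0 --q--> 3
3 --p--> 1
1 --q--> 0
0 --q--> 3
3 --q--> 0
0 --q--> 3
3 --p--> 1
1 --p--> 2
2 --q--> 4
4 --p--> 1
1 --q--> 0

0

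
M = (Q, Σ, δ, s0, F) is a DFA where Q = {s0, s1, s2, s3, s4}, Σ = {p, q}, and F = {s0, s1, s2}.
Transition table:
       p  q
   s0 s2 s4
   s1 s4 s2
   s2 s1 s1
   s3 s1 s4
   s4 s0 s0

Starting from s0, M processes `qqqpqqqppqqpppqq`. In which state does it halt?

s0 --q--> s4
s4 --q--> s0
s0 --q--> s4
s4 --p--> s0
s0 --q--> s4
s4 --q--> s0
s0 --q--> s4
s4 --p--> s0
s0 --p--> s2
s2 --q--> s1
s1 --q--> s2
s2 --p--> s1
s1 --p--> s4
s4 --p--> s0
s0 --q--> s4
s4 --q--> s0

s0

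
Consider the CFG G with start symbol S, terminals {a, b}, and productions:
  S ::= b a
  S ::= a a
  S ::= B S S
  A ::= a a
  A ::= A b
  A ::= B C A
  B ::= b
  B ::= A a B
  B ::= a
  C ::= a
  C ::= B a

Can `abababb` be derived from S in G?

no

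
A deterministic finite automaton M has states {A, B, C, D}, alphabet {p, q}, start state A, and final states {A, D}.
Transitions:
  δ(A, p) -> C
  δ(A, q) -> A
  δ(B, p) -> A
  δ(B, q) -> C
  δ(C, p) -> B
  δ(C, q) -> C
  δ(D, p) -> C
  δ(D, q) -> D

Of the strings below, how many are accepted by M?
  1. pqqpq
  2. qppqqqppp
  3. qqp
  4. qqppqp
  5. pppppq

0

pqqpq: rejected
qppqqqppp: rejected
qqp: rejected
qqppqp: rejected
pppppq: rejected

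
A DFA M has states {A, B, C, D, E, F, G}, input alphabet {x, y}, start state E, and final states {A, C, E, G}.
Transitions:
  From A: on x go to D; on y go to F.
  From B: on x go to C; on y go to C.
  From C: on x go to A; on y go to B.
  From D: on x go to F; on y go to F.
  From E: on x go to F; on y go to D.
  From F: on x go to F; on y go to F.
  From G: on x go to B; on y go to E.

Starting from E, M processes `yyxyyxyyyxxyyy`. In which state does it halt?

F

E --y--> D
D --y--> F
F --x--> F
F --y--> F
F --y--> F
F --x--> F
F --y--> F
F --y--> F
F --y--> F
F --x--> F
F --x--> F
F --y--> F
F --y--> F
F --y--> F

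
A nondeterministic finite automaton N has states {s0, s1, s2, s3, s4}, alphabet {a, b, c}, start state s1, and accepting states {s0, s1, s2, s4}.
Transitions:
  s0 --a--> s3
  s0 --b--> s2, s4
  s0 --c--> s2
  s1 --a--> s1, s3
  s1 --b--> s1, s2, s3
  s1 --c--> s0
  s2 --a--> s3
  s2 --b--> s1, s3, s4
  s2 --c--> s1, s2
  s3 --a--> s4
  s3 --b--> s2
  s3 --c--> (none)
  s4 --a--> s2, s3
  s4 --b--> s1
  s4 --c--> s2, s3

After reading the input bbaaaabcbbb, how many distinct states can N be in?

Start: {s1}
read b: {s1, s2, s3}
read b: {s1, s2, s3, s4}
read a: {s1, s2, s3, s4}
read a: {s1, s2, s3, s4}
read a: {s1, s2, s3, s4}
read a: {s1, s2, s3, s4}
read b: {s1, s2, s3, s4}
read c: {s0, s1, s2, s3}
read b: {s1, s2, s3, s4}
read b: {s1, s2, s3, s4}
read b: {s1, s2, s3, s4}
Final reachable set {s1, s2, s3, s4} has 4 states.

4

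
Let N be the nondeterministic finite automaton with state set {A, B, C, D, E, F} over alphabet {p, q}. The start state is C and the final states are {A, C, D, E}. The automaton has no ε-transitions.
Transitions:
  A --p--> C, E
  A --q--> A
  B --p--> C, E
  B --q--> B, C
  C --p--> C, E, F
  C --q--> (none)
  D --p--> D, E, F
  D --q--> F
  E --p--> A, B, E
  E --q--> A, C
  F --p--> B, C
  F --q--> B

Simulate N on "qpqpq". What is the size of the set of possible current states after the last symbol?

Start: {C}
read q: {}
The reachable set is empty and stays empty for the remaining 4 symbols.
Final reachable set {} has 0 states.

0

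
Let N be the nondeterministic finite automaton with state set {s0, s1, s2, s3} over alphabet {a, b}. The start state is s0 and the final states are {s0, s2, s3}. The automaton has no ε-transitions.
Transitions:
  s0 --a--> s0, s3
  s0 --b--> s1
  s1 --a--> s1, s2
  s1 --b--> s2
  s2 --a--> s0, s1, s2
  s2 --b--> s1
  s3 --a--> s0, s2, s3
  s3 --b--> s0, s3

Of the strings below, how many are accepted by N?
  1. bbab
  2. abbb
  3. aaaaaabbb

bbab: accepted
abbb: accepted
aaaaaabbb: accepted

3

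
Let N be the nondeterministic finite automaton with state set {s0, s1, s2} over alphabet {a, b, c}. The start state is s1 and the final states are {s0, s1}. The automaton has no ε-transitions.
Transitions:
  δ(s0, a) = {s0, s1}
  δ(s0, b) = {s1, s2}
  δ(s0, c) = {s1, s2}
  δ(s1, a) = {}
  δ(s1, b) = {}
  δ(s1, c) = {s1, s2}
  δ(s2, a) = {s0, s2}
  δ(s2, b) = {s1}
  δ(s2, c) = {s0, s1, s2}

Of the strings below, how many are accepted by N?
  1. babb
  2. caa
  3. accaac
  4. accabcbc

1

babb: rejected
caa: accepted
accaac: rejected
accabcbc: rejected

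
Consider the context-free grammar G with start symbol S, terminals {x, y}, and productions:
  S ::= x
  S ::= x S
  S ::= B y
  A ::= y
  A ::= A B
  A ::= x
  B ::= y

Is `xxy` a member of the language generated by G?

no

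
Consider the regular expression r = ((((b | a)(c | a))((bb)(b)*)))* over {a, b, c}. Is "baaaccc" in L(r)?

no

baaaccc cannot be split into zero or more pieces each matching (((b|a)(c|a))((bb)(b)*)).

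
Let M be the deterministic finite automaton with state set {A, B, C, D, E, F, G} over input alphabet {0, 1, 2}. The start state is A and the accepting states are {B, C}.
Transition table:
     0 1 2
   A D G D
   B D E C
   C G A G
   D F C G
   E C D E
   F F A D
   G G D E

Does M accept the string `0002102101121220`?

A --0--> D
D --0--> F
F --0--> F
F --2--> D
D --1--> C
C --0--> G
G --2--> E
E --1--> D
D --0--> F
F --1--> A
A --1--> G
G --2--> E
E --1--> D
D --2--> G
G --2--> E
E --0--> C
End in state C, which is an accepting state.

accepted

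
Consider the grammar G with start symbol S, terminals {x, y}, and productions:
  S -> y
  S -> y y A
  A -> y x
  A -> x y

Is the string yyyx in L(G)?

yes

S ⇒ yyA ⇒ yyyx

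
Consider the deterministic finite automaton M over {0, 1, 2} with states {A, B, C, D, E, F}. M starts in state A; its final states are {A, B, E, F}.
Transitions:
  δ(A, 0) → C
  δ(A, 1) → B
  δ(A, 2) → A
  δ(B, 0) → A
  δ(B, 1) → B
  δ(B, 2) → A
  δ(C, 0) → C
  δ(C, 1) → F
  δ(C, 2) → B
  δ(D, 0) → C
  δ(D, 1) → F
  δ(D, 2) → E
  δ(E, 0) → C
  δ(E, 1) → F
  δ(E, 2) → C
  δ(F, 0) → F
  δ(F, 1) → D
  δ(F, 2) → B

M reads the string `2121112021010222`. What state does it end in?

A

A --2--> A
A --1--> B
B --2--> A
A --1--> B
B --1--> B
B --1--> B
B --2--> A
A --0--> C
C --2--> B
B --1--> B
B --0--> A
A --1--> B
B --0--> A
A --2--> A
A --2--> A
A --2--> A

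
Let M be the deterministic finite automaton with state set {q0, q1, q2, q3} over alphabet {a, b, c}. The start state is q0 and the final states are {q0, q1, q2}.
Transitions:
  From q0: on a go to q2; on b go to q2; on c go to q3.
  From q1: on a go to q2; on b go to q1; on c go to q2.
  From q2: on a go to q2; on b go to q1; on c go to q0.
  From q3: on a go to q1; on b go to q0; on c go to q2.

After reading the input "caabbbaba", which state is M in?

q0 --c--> q3
q3 --a--> q1
q1 --a--> q2
q2 --b--> q1
q1 --b--> q1
q1 --b--> q1
q1 --a--> q2
q2 --b--> q1
q1 --a--> q2

q2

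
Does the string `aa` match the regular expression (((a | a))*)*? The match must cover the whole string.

yes

Split into 2 pieces a · a; each matches ((a|a))*.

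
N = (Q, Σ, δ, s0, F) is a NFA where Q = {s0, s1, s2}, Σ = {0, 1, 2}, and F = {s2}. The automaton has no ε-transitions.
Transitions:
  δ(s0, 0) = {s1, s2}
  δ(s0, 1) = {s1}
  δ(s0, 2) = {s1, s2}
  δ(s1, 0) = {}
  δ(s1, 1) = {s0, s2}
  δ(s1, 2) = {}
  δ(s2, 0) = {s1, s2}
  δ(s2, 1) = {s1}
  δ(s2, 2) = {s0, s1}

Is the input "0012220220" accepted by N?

accepted

Start: {s0}
read 0: {s1, s2}
read 0: {s1, s2}
read 1: {s0, s1, s2}
read 2: {s0, s1, s2}
read 2: {s0, s1, s2}
read 2: {s0, s1, s2}
read 0: {s1, s2}
read 2: {s0, s1}
read 2: {s1, s2}
read 0: {s1, s2}
Reachable ∩ accepting = {s2} — nonempty.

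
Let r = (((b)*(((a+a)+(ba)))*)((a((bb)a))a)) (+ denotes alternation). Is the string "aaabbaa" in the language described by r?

Split as aa·abbaa: ((b)*(((a+a)+(ba)))*) matches aa and ((a((bb)a))a) matches abbaa.

yes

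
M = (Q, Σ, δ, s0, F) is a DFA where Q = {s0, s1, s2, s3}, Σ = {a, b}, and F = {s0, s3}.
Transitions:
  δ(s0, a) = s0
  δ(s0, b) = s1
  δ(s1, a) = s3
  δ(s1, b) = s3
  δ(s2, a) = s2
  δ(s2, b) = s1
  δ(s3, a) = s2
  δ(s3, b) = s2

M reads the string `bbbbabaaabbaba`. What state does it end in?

s0 --b--> s1
s1 --b--> s3
s3 --b--> s2
s2 --b--> s1
s1 --a--> s3
s3 --b--> s2
s2 --a--> s2
s2 --a--> s2
s2 --a--> s2
s2 --b--> s1
s1 --b--> s3
s3 --a--> s2
s2 --b--> s1
s1 --a--> s3

s3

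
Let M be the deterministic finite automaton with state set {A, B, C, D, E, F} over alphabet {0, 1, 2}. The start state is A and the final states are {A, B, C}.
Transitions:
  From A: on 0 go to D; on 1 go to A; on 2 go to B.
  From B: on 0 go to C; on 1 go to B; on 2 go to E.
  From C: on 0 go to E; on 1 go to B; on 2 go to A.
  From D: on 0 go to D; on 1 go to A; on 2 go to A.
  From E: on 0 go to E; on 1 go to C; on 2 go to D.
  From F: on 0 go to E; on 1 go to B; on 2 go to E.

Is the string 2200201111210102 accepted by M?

accepted

A --2--> B
B --2--> E
E --0--> E
E --0--> E
E --2--> D
D --0--> D
D --1--> A
A --1--> A
A --1--> A
A --1--> A
A --2--> B
B --1--> B
B --0--> C
C --1--> B
B --0--> C
C --2--> A
End in state A, which is an accepting state.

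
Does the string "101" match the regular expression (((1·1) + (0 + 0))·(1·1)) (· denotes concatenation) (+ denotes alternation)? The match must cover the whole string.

no

No split of 101 into u·v has ((1·1)+(0+0)) matching u and (1·1) matching v.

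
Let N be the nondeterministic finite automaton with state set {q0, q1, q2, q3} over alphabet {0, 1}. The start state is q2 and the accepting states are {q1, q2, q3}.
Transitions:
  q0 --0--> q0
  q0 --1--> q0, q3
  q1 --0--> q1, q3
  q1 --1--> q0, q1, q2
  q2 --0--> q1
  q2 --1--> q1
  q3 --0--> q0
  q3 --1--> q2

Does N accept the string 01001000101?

accepted

Start: {q2}
read 0: {q1}
read 1: {q0, q1, q2}
read 0: {q0, q1, q3}
read 0: {q0, q1, q3}
read 1: {q0, q1, q2, q3}
read 0: {q0, q1, q3}
read 0: {q0, q1, q3}
read 0: {q0, q1, q3}
read 1: {q0, q1, q2, q3}
read 0: {q0, q1, q3}
read 1: {q0, q1, q2, q3}
Reachable ∩ accepting = {q1, q2, q3} — nonempty.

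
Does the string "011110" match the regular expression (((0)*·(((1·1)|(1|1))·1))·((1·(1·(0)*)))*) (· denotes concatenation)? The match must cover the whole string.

yes

Split as 011·110: ((0)*·(((1·1)|(1|1))·1)) matches 011 and ((1·(1·(0)*)))* matches 110.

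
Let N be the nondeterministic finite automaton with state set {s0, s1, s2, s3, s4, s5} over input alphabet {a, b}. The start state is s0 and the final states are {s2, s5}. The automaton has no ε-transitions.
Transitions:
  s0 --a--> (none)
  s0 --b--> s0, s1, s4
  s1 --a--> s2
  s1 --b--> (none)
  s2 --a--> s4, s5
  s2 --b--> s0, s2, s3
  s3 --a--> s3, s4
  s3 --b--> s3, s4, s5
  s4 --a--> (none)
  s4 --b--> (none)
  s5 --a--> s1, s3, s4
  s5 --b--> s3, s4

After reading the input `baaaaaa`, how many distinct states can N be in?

Start: {s0}
read b: {s0, s1, s4}
read a: {s2}
read a: {s4, s5}
read a: {s1, s3, s4}
read a: {s2, s3, s4}
read a: {s3, s4, s5}
read a: {s1, s3, s4}
Final reachable set {s1, s3, s4} has 3 states.

3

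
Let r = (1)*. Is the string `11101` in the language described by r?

no

11101 cannot be split into zero or more pieces each matching 1.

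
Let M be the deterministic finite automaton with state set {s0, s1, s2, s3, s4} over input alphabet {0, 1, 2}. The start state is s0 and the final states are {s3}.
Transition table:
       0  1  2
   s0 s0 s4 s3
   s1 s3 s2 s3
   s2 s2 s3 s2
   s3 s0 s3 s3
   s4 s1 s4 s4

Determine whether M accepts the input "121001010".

rejected

s0 --1--> s4
s4 --2--> s4
s4 --1--> s4
s4 --0--> s1
s1 --0--> s3
s3 --1--> s3
s3 --0--> s0
s0 --1--> s4
s4 --0--> s1
End in state s1, which is not an accepting state.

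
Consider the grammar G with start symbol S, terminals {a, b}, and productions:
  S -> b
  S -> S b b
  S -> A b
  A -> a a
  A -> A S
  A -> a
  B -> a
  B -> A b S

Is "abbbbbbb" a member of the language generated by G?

S ⇒ Sbb ⇒ Sbbbb ⇒ Sbbbbbb ⇒ Abbbbbbb ⇒ abbbbbbb

yes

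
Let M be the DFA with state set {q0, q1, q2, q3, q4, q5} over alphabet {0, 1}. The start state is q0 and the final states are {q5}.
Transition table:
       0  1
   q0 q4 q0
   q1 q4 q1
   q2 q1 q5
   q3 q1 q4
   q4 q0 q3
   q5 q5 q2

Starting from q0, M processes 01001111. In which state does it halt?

q4

q0 --0--> q4
q4 --1--> q3
q3 --0--> q1
q1 --0--> q4
q4 --1--> q3
q3 --1--> q4
q4 --1--> q3
q3 --1--> q4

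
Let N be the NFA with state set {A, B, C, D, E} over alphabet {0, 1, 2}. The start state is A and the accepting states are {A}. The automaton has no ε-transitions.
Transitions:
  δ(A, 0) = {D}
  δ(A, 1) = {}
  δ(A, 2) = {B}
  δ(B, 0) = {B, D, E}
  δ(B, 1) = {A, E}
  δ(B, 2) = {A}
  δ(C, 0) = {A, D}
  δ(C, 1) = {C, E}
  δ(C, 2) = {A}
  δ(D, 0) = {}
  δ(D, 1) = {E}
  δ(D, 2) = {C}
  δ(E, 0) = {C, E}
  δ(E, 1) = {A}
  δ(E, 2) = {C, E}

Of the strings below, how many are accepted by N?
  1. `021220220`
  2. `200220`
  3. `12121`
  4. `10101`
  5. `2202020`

`021220220`: accepted
`200220`: accepted
`12121`: rejected
`10101`: rejected
`2202020`: accepted

3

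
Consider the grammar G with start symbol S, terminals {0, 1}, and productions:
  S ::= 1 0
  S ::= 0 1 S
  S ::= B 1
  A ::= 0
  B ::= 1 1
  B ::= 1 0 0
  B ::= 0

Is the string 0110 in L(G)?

S ⇒ 01S ⇒ 0110

yes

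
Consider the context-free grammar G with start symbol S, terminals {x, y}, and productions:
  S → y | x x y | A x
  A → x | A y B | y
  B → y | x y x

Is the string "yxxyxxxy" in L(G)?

no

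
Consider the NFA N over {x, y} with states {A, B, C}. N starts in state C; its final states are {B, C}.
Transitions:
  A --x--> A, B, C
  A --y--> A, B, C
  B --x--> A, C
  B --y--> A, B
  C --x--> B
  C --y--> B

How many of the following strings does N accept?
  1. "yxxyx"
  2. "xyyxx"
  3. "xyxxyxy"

3

"yxxyx": accepted
"xyyxx": accepted
"xyxxyxy": accepted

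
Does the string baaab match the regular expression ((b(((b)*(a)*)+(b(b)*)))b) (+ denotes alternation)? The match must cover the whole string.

yes

Split as baaa·b: (b(((b)*(a)*)+(b(b)*))) matches baaa and b matches b.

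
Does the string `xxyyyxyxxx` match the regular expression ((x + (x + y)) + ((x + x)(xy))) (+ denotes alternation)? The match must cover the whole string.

Neither (x+(x+y)) nor ((x+x)(xy)) matches xxyyyxyxxx.

no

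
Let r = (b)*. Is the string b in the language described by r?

yes

Split into 1 piece b; each matches b.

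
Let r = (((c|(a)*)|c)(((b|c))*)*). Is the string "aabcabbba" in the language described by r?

No split of aabcabbba into u·v has ((c|(a)*)|c) matching u and (((b|c))*)* matching v.

no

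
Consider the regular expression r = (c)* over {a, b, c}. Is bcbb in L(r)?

bcbb cannot be split into zero or more pieces each matching c.

no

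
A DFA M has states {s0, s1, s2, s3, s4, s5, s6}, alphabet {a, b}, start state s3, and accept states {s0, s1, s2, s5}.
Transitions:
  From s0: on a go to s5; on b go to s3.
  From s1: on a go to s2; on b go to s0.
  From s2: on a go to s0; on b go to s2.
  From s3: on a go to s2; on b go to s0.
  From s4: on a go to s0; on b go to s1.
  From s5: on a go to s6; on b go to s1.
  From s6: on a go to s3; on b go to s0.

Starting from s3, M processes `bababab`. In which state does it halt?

s3 --b--> s0
s0 --a--> s5
s5 --b--> s1
s1 --a--> s2
s2 --b--> s2
s2 --a--> s0
s0 --b--> s3

s3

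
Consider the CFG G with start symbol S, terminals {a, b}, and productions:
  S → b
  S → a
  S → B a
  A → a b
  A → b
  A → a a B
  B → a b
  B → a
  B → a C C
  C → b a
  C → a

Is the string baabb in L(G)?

no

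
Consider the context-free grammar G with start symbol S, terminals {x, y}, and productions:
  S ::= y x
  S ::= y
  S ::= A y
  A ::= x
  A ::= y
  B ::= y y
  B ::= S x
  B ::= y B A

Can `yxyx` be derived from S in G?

no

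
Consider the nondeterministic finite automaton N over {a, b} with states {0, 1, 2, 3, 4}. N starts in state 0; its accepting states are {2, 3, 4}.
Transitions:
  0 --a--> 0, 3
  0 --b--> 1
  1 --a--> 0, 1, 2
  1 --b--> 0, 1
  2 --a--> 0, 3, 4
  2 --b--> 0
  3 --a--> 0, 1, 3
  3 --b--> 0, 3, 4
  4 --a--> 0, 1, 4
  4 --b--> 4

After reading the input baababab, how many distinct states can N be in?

4

Start: {0}
read b: {1}
read a: {0, 1, 2}
read a: {0, 1, 2, 3, 4}
read b: {0, 1, 3, 4}
read a: {0, 1, 2, 3, 4}
read b: {0, 1, 3, 4}
read a: {0, 1, 2, 3, 4}
read b: {0, 1, 3, 4}
Final reachable set {0, 1, 3, 4} has 4 states.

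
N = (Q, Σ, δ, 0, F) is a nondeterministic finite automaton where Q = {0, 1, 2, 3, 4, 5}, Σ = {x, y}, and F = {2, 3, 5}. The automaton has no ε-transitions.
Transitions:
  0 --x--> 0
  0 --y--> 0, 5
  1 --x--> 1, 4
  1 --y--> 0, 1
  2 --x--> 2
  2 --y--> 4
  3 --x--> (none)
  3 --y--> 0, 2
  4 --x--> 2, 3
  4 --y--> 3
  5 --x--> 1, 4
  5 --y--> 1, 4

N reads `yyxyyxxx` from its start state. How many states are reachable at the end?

Start: {0}
read y: {0, 5}
read y: {0, 1, 4, 5}
read x: {0, 1, 2, 3, 4}
read y: {0, 1, 2, 3, 4, 5}
read y: {0, 1, 2, 3, 4, 5}
read x: {0, 1, 2, 3, 4}
read x: {0, 1, 2, 3, 4}
read x: {0, 1, 2, 3, 4}
Final reachable set {0, 1, 2, 3, 4} has 5 states.

5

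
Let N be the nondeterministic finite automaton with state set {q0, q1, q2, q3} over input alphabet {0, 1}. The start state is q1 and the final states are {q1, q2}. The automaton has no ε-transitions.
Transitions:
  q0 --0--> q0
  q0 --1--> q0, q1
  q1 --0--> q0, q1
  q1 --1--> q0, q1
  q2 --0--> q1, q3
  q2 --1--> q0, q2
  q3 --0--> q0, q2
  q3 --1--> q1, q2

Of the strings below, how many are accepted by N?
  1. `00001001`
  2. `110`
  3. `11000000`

`00001001`: accepted
`110`: accepted
`11000000`: accepted

3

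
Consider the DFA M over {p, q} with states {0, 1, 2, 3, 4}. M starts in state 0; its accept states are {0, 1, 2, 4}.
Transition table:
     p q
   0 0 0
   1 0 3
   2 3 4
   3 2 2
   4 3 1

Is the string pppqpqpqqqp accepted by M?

accepted

0 --p--> 0
0 --p--> 0
0 --p--> 0
0 --q--> 0
0 --p--> 0
0 --q--> 0
0 --p--> 0
0 --q--> 0
0 --q--> 0
0 --q--> 0
0 --p--> 0
End in state 0, which is an accepting state.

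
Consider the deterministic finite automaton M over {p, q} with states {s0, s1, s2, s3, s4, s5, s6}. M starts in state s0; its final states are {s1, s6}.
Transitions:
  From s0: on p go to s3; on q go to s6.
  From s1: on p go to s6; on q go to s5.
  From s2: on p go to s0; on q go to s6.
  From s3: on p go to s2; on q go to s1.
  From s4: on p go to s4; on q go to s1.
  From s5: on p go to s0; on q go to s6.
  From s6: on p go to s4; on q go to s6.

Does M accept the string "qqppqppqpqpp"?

rejected

s0 --q--> s6
s6 --q--> s6
s6 --p--> s4
s4 --p--> s4
s4 --q--> s1
s1 --p--> s6
s6 --p--> s4
s4 --q--> s1
s1 --p--> s6
s6 --q--> s6
s6 --p--> s4
s4 --p--> s4
End in state s4, which is not an accepting state.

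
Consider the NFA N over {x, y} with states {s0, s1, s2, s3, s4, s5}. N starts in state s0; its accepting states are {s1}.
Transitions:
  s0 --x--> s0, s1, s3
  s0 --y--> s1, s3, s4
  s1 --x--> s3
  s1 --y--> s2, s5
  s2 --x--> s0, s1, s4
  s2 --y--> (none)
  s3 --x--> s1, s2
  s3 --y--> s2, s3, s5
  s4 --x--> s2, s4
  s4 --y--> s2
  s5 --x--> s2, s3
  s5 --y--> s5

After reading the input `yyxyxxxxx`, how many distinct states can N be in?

5

Start: {s0}
read y: {s1, s3, s4}
read y: {s2, s3, s5}
read x: {s0, s1, s2, s3, s4}
read y: {s1, s2, s3, s4, s5}
read x: {s0, s1, s2, s3, s4}
read x: {s0, s1, s2, s3, s4}
read x: {s0, s1, s2, s3, s4}
read x: {s0, s1, s2, s3, s4}
read x: {s0, s1, s2, s3, s4}
Final reachable set {s0, s1, s2, s3, s4} has 5 states.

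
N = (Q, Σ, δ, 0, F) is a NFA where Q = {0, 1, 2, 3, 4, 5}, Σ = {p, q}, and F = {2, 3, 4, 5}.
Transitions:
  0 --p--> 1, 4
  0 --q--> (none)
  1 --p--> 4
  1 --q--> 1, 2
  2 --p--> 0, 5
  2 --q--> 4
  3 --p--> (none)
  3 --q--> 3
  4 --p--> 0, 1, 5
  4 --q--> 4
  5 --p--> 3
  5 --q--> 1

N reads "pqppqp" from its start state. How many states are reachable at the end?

Start: {0}
read p: {1, 4}
read q: {1, 2, 4}
read p: {0, 1, 4, 5}
read p: {0, 1, 3, 4, 5}
read q: {1, 2, 3, 4}
read p: {0, 1, 4, 5}
Final reachable set {0, 1, 4, 5} has 4 states.

4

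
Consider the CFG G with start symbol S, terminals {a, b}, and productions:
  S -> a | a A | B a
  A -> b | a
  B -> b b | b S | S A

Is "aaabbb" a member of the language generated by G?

no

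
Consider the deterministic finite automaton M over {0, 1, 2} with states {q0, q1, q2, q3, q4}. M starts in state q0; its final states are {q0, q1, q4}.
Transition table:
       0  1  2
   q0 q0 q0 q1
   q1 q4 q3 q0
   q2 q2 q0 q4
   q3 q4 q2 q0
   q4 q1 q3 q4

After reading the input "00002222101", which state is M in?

q0

q0 --0--> q0
q0 --0--> q0
q0 --0--> q0
q0 --0--> q0
q0 --2--> q1
q1 --2--> q0
q0 --2--> q1
q1 --2--> q0
q0 --1--> q0
q0 --0--> q0
q0 --1--> q0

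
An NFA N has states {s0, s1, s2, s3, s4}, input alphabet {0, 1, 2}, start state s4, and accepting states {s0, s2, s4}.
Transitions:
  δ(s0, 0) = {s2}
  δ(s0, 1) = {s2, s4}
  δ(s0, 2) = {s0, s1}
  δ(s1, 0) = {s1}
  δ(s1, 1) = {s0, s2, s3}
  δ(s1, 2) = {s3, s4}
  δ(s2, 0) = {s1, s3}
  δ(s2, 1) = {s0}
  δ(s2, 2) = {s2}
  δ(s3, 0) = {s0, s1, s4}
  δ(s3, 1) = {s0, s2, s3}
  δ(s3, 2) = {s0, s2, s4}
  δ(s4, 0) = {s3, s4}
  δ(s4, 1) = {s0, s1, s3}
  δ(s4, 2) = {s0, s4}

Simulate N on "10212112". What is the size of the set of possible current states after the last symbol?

5

Start: {s4}
read 1: {s0, s1, s3}
read 0: {s0, s1, s2, s4}
read 2: {s0, s1, s2, s3, s4}
read 1: {s0, s1, s2, s3, s4}
read 2: {s0, s1, s2, s3, s4}
read 1: {s0, s1, s2, s3, s4}
read 1: {s0, s1, s2, s3, s4}
read 2: {s0, s1, s2, s3, s4}
Final reachable set {s0, s1, s2, s3, s4} has 5 states.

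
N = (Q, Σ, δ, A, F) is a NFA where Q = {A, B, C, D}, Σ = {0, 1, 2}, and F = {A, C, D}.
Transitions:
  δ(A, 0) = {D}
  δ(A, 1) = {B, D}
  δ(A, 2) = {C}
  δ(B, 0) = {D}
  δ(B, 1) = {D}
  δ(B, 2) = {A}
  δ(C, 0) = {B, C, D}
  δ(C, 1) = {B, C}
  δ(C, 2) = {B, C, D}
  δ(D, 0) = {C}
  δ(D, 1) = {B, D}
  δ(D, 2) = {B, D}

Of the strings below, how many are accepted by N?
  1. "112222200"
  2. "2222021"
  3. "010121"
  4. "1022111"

4

"112222200": accepted
"2222021": accepted
"010121": accepted
"1022111": accepted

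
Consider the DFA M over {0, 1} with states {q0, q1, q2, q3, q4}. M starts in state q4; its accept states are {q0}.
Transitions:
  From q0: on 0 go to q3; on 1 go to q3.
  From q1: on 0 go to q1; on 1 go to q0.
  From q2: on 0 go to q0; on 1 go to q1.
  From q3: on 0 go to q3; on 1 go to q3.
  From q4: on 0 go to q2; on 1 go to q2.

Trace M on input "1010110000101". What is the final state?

q4 --1--> q2
q2 --0--> q0
q0 --1--> q3
q3 --0--> q3
q3 --1--> q3
q3 --1--> q3
q3 --0--> q3
q3 --0--> q3
q3 --0--> q3
q3 --0--> q3
q3 --1--> q3
q3 --0--> q3
q3 --1--> q3

q3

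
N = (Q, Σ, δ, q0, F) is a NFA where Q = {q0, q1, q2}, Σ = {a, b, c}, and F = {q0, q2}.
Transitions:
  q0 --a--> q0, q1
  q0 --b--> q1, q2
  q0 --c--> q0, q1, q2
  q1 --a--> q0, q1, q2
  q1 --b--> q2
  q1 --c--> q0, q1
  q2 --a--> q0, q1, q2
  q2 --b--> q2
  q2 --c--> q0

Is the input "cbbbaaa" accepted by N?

Start: {q0}
read c: {q0, q1, q2}
read b: {q1, q2}
read b: {q2}
read b: {q2}
read a: {q0, q1, q2}
read a: {q0, q1, q2}
read a: {q0, q1, q2}
Reachable ∩ accepting = {q0, q2} — nonempty.

accepted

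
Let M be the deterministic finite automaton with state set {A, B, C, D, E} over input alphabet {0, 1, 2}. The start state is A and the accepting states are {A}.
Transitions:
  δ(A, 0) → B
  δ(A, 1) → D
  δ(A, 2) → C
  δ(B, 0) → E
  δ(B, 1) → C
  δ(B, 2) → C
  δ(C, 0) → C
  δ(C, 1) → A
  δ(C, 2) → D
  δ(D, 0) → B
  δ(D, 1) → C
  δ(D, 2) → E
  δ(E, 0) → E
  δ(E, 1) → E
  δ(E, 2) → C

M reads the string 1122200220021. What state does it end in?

A --1--> D
D --1--> C
C --2--> D
D --2--> E
E --2--> C
C --0--> C
C --0--> C
C --2--> D
D --2--> E
E --0--> E
E --0--> E
E --2--> C
C --1--> A

A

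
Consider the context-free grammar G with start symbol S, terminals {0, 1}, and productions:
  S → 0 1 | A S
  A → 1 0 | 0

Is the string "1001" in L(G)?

S ⇒ AS ⇒ 10S ⇒ 1001

yes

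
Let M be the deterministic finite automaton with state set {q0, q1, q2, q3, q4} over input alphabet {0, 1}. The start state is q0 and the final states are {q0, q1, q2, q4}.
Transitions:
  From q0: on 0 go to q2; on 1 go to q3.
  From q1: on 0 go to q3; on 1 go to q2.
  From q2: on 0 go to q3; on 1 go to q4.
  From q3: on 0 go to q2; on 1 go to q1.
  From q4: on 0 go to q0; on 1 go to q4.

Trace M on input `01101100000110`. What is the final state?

q3

q0 --0--> q2
q2 --1--> q4
q4 --1--> q4
q4 --0--> q0
q0 --1--> q3
q3 --1--> q1
q1 --0--> q3
q3 --0--> q2
q2 --0--> q3
q3 --0--> q2
q2 --0--> q3
q3 --1--> q1
q1 --1--> q2
q2 --0--> q3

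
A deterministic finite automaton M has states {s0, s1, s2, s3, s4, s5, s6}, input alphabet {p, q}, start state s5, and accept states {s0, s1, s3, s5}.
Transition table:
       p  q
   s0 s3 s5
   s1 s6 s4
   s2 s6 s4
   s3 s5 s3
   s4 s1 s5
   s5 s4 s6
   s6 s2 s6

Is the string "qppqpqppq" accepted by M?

rejected

s5 --q--> s6
s6 --p--> s2
s2 --p--> s6
s6 --q--> s6
s6 --p--> s2
s2 --q--> s4
s4 --p--> s1
s1 --p--> s6
s6 --q--> s6
End in state s6, which is not an accepting state.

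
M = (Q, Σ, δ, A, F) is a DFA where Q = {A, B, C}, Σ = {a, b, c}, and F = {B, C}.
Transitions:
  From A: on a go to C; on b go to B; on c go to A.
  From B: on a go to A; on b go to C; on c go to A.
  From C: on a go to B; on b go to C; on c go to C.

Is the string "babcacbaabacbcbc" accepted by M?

A --b--> B
B --a--> A
A --b--> B
B --c--> A
A --a--> C
C --c--> C
C --b--> C
C --a--> B
B --a--> A
A --b--> B
B --a--> A
A --c--> A
A --b--> B
B --c--> A
A --b--> B
B --c--> A
End in state A, which is not an accepting state.

rejected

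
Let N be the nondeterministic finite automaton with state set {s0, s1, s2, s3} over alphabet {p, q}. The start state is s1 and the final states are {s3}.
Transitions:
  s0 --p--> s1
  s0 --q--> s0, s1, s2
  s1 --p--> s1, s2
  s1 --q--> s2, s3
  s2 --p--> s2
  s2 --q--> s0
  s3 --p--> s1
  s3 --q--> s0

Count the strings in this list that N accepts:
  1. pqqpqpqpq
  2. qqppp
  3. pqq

1

pqqpqpqpq: accepted
qqppp: rejected
pqq: rejected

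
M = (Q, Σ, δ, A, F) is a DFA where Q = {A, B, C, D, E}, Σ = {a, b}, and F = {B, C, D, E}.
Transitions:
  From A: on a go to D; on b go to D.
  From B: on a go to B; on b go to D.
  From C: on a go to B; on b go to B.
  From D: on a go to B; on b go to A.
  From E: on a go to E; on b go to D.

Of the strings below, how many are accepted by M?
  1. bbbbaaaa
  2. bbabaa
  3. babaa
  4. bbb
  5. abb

bbbbaaaa: accepted
bbabaa: accepted
babaa: accepted
bbb: accepted
abb: accepted

5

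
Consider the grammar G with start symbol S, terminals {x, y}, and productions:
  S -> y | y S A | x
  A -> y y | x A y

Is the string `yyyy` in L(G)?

yes

S ⇒ ySA ⇒ yyA ⇒ yyyy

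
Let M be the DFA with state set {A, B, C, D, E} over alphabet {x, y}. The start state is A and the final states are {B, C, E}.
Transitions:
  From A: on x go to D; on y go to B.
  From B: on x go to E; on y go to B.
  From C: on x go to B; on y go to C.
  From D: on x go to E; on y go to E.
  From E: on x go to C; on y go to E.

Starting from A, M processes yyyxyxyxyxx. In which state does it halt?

C

A --y--> B
B --y--> B
B --y--> B
B --x--> E
E --y--> E
E --x--> C
C --y--> C
C --x--> B
B --y--> B
B --x--> E
E --x--> C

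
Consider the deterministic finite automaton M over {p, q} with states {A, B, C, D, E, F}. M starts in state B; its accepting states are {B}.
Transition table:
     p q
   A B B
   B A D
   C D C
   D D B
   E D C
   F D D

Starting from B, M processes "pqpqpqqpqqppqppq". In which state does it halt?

D

B --p--> A
A --q--> B
B --p--> A
A --q--> B
B --p--> A
A --q--> B
B --q--> D
D --p--> D
D --q--> B
B --q--> D
D --p--> D
D --p--> D
D --q--> B
B --p--> A
A --p--> B
B --q--> D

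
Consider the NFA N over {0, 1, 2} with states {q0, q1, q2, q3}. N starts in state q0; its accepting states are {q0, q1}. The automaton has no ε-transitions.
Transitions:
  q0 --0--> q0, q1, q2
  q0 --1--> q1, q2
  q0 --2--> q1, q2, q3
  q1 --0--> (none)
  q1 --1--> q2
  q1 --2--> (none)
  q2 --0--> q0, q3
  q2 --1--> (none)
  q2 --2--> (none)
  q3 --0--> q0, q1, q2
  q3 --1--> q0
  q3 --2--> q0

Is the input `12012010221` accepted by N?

rejected

Start: {q0}
read 1: {q1, q2}
read 2: {}
The reachable set is empty and stays empty for the remaining 9 symbols.
Reachable ∩ accepting = {} — empty.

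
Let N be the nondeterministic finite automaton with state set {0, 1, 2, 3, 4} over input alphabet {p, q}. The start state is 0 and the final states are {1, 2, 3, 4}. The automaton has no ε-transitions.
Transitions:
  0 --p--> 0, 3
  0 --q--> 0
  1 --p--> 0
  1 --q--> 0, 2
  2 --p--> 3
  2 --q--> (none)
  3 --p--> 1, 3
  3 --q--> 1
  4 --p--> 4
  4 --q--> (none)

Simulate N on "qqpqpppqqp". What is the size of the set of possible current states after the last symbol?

2

Start: {0}
read q: {0}
read q: {0}
read p: {0, 3}
read q: {0, 1}
read p: {0, 3}
read p: {0, 1, 3}
read p: {0, 1, 3}
read q: {0, 1, 2}
read q: {0, 2}
read p: {0, 3}
Final reachable set {0, 3} has 2 states.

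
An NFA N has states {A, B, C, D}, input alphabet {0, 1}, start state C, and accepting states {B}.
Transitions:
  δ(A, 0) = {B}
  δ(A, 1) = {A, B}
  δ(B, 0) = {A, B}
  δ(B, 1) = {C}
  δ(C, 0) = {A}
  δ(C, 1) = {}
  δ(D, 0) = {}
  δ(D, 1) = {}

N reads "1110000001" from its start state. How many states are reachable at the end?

Start: {C}
read 1: {}
The reachable set is empty and stays empty for the remaining 9 symbols.
Final reachable set {} has 0 states.

0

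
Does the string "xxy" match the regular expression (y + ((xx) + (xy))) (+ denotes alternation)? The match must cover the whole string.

Neither y nor ((xx)+(xy)) matches xxy.

no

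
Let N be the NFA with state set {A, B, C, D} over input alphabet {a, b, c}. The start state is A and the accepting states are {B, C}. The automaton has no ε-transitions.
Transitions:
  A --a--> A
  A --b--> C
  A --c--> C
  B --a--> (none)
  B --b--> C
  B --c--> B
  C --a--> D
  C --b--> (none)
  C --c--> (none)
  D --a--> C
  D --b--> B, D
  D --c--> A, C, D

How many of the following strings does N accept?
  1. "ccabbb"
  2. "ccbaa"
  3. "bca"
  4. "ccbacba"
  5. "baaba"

"ccabbb": rejected
"ccbaa": rejected
"bca": rejected
"ccbacba": rejected
"baaba": rejected

0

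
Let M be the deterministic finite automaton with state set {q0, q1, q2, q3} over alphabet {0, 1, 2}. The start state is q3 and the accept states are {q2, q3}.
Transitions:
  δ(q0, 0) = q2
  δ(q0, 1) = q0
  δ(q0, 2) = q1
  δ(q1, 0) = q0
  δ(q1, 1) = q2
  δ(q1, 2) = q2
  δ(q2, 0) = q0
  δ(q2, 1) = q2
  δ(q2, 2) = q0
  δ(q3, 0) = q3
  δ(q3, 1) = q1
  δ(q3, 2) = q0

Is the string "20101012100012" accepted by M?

q3 --2--> q0
q0 --0--> q2
q2 --1--> q2
q2 --0--> q0
q0 --1--> q0
q0 --0--> q2
q2 --1--> q2
q2 --2--> q0
q0 --1--> q0
q0 --0--> q2
q2 --0--> q0
q0 --0--> q2
q2 --1--> q2
q2 --2--> q0
End in state q0, which is not an accepting state.

rejected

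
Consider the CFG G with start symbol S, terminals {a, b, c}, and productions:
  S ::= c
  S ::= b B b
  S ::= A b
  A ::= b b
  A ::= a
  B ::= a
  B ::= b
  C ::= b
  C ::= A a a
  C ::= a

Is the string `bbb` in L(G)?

S ⇒ bBb ⇒ bbb

yes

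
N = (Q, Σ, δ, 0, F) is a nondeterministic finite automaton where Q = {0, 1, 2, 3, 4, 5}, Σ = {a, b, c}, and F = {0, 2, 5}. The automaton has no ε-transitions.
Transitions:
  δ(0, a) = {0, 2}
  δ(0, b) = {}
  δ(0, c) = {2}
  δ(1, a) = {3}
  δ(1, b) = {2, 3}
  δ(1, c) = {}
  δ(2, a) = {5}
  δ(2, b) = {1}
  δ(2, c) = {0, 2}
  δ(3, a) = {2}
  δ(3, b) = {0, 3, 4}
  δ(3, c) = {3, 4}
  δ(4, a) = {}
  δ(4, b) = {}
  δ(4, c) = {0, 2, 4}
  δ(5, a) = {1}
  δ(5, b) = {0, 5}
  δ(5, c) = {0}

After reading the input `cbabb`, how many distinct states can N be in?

Start: {0}
read c: {2}
read b: {1}
read a: {3}
read b: {0, 3, 4}
read b: {0, 3, 4}
Final reachable set {0, 3, 4} has 3 states.

3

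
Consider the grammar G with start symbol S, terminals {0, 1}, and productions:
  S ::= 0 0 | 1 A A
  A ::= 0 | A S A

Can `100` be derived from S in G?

S ⇒ 1AA ⇒ 10A ⇒ 100

yes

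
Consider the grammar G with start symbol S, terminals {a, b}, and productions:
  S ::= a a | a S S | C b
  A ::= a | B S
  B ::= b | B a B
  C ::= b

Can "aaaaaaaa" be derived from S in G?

yes

S ⇒ aSS ⇒ aaaS ⇒ aaaaSS ⇒ aaaaaaS ⇒ aaaaaaaa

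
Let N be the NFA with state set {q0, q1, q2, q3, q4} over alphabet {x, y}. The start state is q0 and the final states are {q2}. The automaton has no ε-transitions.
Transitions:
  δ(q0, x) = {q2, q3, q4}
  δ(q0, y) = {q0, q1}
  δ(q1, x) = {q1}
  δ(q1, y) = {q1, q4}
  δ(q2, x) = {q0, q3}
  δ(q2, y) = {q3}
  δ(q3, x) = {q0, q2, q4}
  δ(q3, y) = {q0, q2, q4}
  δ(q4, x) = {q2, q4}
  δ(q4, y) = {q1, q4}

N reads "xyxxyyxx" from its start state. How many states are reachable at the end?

5

Start: {q0}
read x: {q2, q3, q4}
read y: {q0, q1, q2, q3, q4}
read x: {q0, q1, q2, q3, q4}
read x: {q0, q1, q2, q3, q4}
read y: {q0, q1, q2, q3, q4}
read y: {q0, q1, q2, q3, q4}
read x: {q0, q1, q2, q3, q4}
read x: {q0, q1, q2, q3, q4}
Final reachable set {q0, q1, q2, q3, q4} has 5 states.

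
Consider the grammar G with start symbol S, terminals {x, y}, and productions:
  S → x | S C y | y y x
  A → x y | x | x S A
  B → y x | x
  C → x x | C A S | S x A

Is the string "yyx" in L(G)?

S ⇒ yyx

yes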